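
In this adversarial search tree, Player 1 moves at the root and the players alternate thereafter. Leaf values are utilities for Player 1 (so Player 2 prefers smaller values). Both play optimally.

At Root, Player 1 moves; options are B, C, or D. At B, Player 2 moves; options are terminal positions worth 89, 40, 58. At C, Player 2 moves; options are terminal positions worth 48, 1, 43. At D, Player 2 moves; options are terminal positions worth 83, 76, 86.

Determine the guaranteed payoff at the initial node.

B (Player 2): min(89, 40, 58) = 40
C (Player 2): min(48, 1, 43) = 1
D (Player 2): min(83, 76, 86) = 76
Root (Player 1): max(40, 1, 76) = 76

76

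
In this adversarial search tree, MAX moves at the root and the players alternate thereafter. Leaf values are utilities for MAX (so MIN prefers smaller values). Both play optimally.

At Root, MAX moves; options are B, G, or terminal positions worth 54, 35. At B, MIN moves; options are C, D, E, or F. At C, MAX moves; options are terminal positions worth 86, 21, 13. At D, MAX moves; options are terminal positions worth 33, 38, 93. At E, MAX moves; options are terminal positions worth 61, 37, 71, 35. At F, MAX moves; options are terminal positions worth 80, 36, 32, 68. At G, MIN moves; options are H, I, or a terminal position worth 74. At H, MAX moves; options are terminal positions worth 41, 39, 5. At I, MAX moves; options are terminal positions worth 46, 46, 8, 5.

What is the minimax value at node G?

41

H: max(41, 39, 5) = 41
I: max(46, 46, 8, 5) = 46
G: min(41, 46, 74) = 41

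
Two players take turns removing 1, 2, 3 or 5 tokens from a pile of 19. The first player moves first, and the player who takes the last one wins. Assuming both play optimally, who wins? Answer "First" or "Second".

Compute winning (W) and losing (L) positions by backward induction:
i:   0  1  2  3  4  5  6  7  8  9 10 11 12 13 14 15 16 17 18 19
     L  W  W  W  L  W  W  W  L  W  W  W  L  W  W  W  L  W  W  W
Position 19 is W, so the first player wins.

First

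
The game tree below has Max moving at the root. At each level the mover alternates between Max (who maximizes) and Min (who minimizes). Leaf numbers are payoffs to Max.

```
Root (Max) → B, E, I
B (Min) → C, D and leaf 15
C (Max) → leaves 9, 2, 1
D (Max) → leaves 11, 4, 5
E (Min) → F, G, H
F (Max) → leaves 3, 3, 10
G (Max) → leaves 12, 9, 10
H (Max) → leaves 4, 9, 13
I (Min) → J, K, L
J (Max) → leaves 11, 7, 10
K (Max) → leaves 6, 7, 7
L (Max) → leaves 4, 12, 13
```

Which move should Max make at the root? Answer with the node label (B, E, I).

C (Max): max(9, 2, 1) = 9
D (Max): max(11, 4, 5) = 11
B (Min): min(9, 11, 15) = 9
F (Max): max(3, 3, 10) = 10
G (Max): max(12, 9, 10) = 12
H (Max): max(4, 9, 13) = 13
E (Min): min(10, 12, 13) = 10
J (Max): max(11, 7, 10) = 11
K (Max): max(6, 7, 7) = 7
L (Max): max(4, 12, 13) = 13
I (Min): min(11, 7, 13) = 7
Root (Max): max(9, 10, 7) = 10
Max picks the child with the highest value: E (value 10).

E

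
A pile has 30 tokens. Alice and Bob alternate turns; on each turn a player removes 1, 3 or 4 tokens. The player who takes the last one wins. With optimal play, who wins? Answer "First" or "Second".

Second

Positions where the player to move wins (W) vs loses (L):
i:   0  1  2  3  4  5  6  7  8  9 10 11 12 13 14 15 16 17 18 19 20 21 22 23 24 25 26 27 28 29 30
     L  W  L  W  W  W  W  L  W  L  W  W  W  W  L  W  L  W  W  W  W  L  W  L  W  W  W  W  L  W  L
Position 30 is L, so the second player wins.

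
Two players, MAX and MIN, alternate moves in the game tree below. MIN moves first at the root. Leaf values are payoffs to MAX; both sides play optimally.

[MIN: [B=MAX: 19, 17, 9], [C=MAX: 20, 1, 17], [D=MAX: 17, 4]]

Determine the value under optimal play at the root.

17

B (MAX): max(19, 17, 9) = 19
C (MAX): max(20, 1, 17) = 20
D (MAX): max(17, 4) = 17
Root (MIN): min(19, 20, 17) = 17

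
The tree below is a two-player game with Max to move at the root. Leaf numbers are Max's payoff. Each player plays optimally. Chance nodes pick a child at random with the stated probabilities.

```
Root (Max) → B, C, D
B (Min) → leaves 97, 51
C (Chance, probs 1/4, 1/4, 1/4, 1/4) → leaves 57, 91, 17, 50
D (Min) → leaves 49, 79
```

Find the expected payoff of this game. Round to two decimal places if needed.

53.75

B (Min): min(97, 51) = 51
C (Chance): 1/4·57 + 1/4·91 + 1/4·17 + 1/4·50 = 53.75
D (Min): min(49, 79) = 49
Root (Max): max(51, 53.75, 49) = 53.75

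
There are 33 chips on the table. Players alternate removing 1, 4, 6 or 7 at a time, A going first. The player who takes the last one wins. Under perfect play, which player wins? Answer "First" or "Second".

Mark each pile size as W (mover wins) or L (mover loses):
i:   0  1  2  3  4  5  6  7  8  9 10 11 12 13 14 15 16 17 18 19 20 21 22 23 24 25 26 27 28 29 30 31 32 33
     L  W  L  W  W  L  W  W  W  W  L  W  W  L  W  L  W  W  L  W  W  W  W  L  W  W  L  W  L  W  W  L  W  W
Position 33 is W, so the first player wins.

First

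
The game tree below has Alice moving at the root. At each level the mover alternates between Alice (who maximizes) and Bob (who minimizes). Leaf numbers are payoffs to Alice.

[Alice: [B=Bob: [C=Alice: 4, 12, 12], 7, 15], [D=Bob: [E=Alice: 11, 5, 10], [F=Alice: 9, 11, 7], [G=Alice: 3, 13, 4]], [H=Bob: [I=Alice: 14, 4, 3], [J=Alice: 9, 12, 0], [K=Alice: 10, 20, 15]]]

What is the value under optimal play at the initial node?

C (Alice): max(4, 12, 12) = 12
B (Bob): min(12, 7, 15) = 7
E (Alice): max(11, 5, 10) = 11
F (Alice): max(9, 11, 7) = 11
G (Alice): max(3, 13, 4) = 13
D (Bob): min(11, 11, 13) = 11
I (Alice): max(14, 4, 3) = 14
J (Alice): max(9, 12, 0) = 12
K (Alice): max(10, 20, 15) = 20
H (Bob): min(14, 12, 20) = 12
Root (Alice): max(7, 11, 12) = 12

12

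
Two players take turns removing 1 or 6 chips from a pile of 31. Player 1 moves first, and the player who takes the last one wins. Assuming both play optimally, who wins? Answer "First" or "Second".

First

Mark each pile size as W (mover wins) or L (mover loses):
i:   0  1  2  3  4  5  6  7  8  9 10 11 12 13 14 15 16 17 18 19 20 21 22 23 24 25 26 27 28 29 30 31
     L  W  L  W  L  W  W  L  W  L  W  L  W  W  L  W  L  W  L  W  W  L  W  L  W  L  W  W  L  W  L  W
Position 31 is W, so the first player wins.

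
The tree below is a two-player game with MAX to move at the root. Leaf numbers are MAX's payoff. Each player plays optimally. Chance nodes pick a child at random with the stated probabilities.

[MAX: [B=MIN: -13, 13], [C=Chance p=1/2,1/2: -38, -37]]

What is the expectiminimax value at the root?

-13

B (MIN): min(-13, 13) = -13
C (Chance): 1/2·-38 + 1/2·-37 = -37.5
Root (MAX): max(-13, -37.5) = -13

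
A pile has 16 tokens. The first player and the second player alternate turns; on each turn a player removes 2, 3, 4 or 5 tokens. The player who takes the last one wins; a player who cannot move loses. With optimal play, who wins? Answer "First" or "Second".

First

Compute winning (W) and losing (L) positions by backward induction:
i:   0  1  2  3  4  5  6  7  8  9 10 11 12 13 14 15 16
     L  L  W  W  W  W  W  L  L  W  W  W  W  W  L  L  W
Position 16 is W, so the first player wins.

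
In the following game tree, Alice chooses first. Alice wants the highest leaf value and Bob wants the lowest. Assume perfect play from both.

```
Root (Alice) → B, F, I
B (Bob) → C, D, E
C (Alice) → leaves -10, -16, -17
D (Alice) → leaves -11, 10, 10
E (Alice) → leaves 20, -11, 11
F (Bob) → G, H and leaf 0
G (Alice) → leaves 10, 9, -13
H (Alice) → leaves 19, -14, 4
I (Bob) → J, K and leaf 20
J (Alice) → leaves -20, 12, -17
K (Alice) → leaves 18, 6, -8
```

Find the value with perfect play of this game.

C (Alice): max(-10, -16, -17) = -10
D (Alice): max(-11, 10, 10) = 10
E (Alice): max(20, -11, 11) = 20
B (Bob): min(-10, 10, 20) = -10
G (Alice): max(10, 9, -13) = 10
H (Alice): max(19, -14, 4) = 19
F (Bob): min(10, 19, 0) = 0
J (Alice): max(-20, 12, -17) = 12
K (Alice): max(18, 6, -8) = 18
I (Bob): min(12, 18, 20) = 12
Root (Alice): max(-10, 0, 12) = 12

12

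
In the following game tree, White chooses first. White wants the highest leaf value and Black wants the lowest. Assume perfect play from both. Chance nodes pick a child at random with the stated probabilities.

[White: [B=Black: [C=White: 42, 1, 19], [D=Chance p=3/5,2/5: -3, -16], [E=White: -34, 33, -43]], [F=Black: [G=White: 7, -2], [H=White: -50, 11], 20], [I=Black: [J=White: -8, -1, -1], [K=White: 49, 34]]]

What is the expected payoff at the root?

C (White): max(42, 1, 19) = 42
D (Chance): 3/5·-3 + 2/5·-16 = -8.2
E (White): max(-34, 33, -43) = 33
B (Black): min(42, -8.2, 33) = -8.2
G (White): max(7, -2) = 7
H (White): max(-50, 11) = 11
F (Black): min(7, 11, 20) = 7
J (White): max(-8, -1, -1) = -1
K (White): max(49, 34) = 49
I (Black): min(-1, 49) = -1
Root (White): max(-8.2, 7, -1) = 7

7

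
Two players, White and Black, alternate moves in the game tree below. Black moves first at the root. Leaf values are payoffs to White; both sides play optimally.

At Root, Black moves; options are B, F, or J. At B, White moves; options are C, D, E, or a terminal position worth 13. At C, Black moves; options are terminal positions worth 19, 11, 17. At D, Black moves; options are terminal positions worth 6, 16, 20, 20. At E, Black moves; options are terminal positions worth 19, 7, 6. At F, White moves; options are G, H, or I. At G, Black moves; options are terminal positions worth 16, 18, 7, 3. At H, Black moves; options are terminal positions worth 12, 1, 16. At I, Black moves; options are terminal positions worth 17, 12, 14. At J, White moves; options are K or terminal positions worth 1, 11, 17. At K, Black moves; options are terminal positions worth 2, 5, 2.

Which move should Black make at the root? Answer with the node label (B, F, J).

F

C (Black): min(19, 11, 17) = 11
D (Black): min(6, 16, 20, 20) = 6
E (Black): min(19, 7, 6) = 6
B (White): max(11, 6, 6, 13) = 13
G (Black): min(16, 18, 7, 3) = 3
H (Black): min(12, 1, 16) = 1
I (Black): min(17, 12, 14) = 12
F (White): max(3, 1, 12) = 12
K (Black): min(2, 5, 2) = 2
J (White): max(2, 1, 11, 17) = 17
Root (Black): min(13, 12, 17) = 12
Black picks the child with the lowest value: F (value 12).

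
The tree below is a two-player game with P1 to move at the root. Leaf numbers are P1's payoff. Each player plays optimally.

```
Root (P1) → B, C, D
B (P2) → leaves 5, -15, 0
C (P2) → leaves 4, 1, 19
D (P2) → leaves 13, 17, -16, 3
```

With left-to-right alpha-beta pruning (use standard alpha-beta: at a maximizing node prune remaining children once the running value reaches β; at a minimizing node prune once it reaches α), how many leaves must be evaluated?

B [α=-∞,β=+∞]: v=-15
C [α=-15,β=+∞]: v=1
D [α=1,β=+∞]: v=-16 after child 3 ≤ α → α-cutoff, skip 1
Root [α=-∞,β=+∞]: v=1
Leaves evaluated: 9 of 10.

9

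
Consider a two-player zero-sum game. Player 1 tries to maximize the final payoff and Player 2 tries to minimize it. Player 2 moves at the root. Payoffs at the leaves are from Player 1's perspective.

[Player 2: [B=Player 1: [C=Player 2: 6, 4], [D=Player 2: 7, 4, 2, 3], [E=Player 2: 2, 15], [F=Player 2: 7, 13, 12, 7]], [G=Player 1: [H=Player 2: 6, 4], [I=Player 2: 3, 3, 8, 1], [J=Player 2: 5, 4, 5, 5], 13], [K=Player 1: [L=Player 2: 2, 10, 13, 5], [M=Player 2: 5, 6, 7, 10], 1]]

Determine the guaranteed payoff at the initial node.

5

C (Player 2): min(6, 4) = 4
D (Player 2): min(7, 4, 2, 3) = 2
E (Player 2): min(2, 15) = 2
F (Player 2): min(7, 13, 12, 7) = 7
B (Player 1): max(4, 2, 2, 7) = 7
H (Player 2): min(6, 4) = 4
I (Player 2): min(3, 3, 8, 1) = 1
J (Player 2): min(5, 4, 5, 5) = 4
G (Player 1): max(4, 1, 4, 13) = 13
L (Player 2): min(2, 10, 13, 5) = 2
M (Player 2): min(5, 6, 7, 10) = 5
K (Player 1): max(2, 5, 1) = 5
Root (Player 2): min(7, 13, 5) = 5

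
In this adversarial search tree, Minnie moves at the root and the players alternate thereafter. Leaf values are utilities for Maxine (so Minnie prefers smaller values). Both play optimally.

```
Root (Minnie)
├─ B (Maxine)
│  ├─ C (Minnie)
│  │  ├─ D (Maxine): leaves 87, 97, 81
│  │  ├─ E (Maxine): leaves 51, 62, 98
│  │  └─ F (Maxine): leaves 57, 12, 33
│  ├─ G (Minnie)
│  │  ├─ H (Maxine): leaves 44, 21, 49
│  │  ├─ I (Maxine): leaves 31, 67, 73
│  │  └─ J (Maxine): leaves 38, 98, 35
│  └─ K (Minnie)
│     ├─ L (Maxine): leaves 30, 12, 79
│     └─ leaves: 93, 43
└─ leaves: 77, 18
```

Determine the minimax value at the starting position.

18

D (Maxine): max(87, 97, 81) = 97
E (Maxine): max(51, 62, 98) = 98
F (Maxine): max(57, 12, 33) = 57
C (Minnie): min(97, 98, 57) = 57
H (Maxine): max(44, 21, 49) = 49
I (Maxine): max(31, 67, 73) = 73
J (Maxine): max(38, 98, 35) = 98
G (Minnie): min(49, 73, 98) = 49
L (Maxine): max(30, 12, 79) = 79
K (Minnie): min(79, 93, 43) = 43
B (Maxine): max(57, 49, 43) = 57
Root (Minnie): min(57, 77, 18) = 18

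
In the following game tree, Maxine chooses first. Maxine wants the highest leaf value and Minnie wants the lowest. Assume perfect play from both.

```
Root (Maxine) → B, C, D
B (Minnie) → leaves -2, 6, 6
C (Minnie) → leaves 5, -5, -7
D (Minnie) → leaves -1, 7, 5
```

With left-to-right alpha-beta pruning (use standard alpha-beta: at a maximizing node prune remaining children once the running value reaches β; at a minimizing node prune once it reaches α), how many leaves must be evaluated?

8

B [α=-∞,β=+∞]: v=-2
C [α=-2,β=+∞]: v=-5 after child 2 ≤ α → α-cutoff, skip 1
D [α=-2,β=+∞]: v=-1
Root [α=-∞,β=+∞]: v=-1
Leaves evaluated: 8 of 9.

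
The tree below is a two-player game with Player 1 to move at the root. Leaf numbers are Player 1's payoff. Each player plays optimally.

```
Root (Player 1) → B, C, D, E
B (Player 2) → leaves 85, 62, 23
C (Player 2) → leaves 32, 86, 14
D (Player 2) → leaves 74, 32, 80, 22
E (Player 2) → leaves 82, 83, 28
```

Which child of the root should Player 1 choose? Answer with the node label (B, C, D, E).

E

B (Player 2): min(85, 62, 23) = 23
C (Player 2): min(32, 86, 14) = 14
D (Player 2): min(74, 32, 80, 22) = 22
E (Player 2): min(82, 83, 28) = 28
Root (Player 1): max(23, 14, 22, 28) = 28
Player 1 picks the child with the highest value: E (value 28).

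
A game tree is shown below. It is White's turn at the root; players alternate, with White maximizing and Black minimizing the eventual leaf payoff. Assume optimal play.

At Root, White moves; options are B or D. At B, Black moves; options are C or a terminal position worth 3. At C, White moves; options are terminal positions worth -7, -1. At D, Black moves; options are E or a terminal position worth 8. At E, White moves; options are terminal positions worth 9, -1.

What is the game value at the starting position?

8

C (White): max(-7, -1) = -1
B (Black): min(-1, 3) = -1
E (White): max(9, -1) = 9
D (Black): min(9, 8) = 8
Root (White): max(-1, 8) = 8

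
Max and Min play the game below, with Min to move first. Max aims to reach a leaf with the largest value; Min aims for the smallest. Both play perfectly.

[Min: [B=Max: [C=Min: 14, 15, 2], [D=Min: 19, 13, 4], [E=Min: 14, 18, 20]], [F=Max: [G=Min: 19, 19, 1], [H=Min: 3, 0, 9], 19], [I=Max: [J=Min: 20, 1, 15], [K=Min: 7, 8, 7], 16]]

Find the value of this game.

C (Min): min(14, 15, 2) = 2
D (Min): min(19, 13, 4) = 4
E (Min): min(14, 18, 20) = 14
B (Max): max(2, 4, 14) = 14
G (Min): min(19, 19, 1) = 1
H (Min): min(3, 0, 9) = 0
F (Max): max(1, 0, 19) = 19
J (Min): min(20, 1, 15) = 1
K (Min): min(7, 8, 7) = 7
I (Max): max(1, 7, 16) = 16
Root (Min): min(14, 19, 16) = 14

14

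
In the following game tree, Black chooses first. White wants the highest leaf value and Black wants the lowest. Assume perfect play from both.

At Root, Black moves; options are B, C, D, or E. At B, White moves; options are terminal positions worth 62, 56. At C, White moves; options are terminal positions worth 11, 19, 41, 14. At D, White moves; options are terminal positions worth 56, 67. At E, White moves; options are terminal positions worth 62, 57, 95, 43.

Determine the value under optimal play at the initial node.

B (White): max(62, 56) = 62
C (White): max(11, 19, 41, 14) = 41
D (White): max(56, 67) = 67
E (White): max(62, 57, 95, 43) = 95
Root (Black): min(62, 41, 67, 95) = 41

41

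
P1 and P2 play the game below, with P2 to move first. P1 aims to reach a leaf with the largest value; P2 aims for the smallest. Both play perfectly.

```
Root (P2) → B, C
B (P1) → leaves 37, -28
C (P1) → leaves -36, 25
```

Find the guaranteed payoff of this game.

B (P1): max(37, -28) = 37
C (P1): max(-36, 25) = 25
Root (P2): min(37, 25) = 25

25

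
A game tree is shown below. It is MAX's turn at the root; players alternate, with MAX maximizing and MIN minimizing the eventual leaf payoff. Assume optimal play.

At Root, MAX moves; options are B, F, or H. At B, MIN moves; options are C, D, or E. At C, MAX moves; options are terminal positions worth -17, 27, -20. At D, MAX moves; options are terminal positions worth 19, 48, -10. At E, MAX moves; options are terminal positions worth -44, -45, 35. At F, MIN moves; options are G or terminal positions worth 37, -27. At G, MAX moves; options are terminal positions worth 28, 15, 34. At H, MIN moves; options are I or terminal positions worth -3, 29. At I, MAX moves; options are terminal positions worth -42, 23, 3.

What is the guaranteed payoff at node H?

-3

I: max(-42, 23, 3) = 23
H: min(23, -3, 29) = -3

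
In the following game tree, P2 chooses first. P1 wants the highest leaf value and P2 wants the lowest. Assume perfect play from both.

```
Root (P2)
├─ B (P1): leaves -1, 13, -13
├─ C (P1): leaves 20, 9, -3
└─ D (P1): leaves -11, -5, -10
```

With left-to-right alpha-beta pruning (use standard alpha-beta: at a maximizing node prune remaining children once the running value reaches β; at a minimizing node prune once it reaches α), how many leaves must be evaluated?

B [α=-∞,β=+∞]: v=13
C [α=-∞,β=13]: v=20 after child 1 ≥ β → β-cutoff, skip 2
D [α=-∞,β=13]: v=-5
Root [α=-∞,β=+∞]: v=-5
Leaves evaluated: 7 of 9.

7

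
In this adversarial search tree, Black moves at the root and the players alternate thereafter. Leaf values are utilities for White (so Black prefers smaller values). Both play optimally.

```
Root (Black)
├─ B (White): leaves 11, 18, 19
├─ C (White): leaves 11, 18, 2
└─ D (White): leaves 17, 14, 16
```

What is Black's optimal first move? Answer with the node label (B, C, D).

D

B (White): max(11, 18, 19) = 19
C (White): max(11, 18, 2) = 18
D (White): max(17, 14, 16) = 17
Root (Black): min(19, 18, 17) = 17
Black picks the child with the lowest value: D (value 17).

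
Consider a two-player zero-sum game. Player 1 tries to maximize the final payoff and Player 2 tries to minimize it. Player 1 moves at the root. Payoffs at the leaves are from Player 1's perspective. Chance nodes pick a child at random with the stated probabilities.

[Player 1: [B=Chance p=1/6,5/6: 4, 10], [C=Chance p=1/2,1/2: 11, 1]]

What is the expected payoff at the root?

9

B (Chance): 1/6·4 + 5/6·10 = 9
C (Chance): 1/2·11 + 1/2·1 = 6
Root (Player 1): max(9, 6) = 9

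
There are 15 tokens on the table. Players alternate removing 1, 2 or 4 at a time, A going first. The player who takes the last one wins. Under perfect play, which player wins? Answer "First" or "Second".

Compute winning (W) and losing (L) positions by backward induction:
i:   0  1  2  3  4  5  6  7  8  9 10 11 12 13 14 15
     L  W  W  L  W  W  L  W  W  L  W  W  L  W  W  L
Position 15 is L, so the second player wins.

Second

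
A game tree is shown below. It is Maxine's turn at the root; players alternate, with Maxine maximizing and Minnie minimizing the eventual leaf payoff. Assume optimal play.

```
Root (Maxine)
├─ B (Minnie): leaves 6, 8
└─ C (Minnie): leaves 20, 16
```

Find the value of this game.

16

B (Minnie): min(6, 8) = 6
C (Minnie): min(20, 16) = 16
Root (Maxine): max(6, 16) = 16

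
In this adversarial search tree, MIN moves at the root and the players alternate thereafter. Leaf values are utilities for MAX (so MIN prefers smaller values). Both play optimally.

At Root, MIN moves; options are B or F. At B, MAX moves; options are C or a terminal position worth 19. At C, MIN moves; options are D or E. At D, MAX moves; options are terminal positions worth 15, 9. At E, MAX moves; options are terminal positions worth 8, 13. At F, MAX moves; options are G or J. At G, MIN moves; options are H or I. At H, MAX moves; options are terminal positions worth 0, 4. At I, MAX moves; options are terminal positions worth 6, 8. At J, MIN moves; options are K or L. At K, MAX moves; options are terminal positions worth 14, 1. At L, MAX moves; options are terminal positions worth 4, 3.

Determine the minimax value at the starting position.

D (MAX): max(15, 9) = 15
E (MAX): max(8, 13) = 13
C (MIN): min(15, 13) = 13
B (MAX): max(13, 19) = 19
H (MAX): max(0, 4) = 4
I (MAX): max(6, 8) = 8
G (MIN): min(4, 8) = 4
K (MAX): max(14, 1) = 14
L (MAX): max(4, 3) = 4
J (MIN): min(14, 4) = 4
F (MAX): max(4, 4) = 4
Root (MIN): min(19, 4) = 4

4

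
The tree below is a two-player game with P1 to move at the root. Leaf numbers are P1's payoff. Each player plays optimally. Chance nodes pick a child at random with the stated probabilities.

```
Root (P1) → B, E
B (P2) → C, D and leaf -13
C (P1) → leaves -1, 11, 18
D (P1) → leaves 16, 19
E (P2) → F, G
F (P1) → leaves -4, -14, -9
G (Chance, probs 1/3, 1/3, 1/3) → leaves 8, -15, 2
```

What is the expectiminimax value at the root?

C (P1): max(-1, 11, 18) = 18
D (P1): max(16, 19) = 19
B (P2): min(18, 19, -13) = -13
F (P1): max(-4, -14, -9) = -4
G (Chance): 1/3·8 + 1/3·-15 + 1/3·2 = -1.67
E (P2): min(-4, -1.67) = -4
Root (P1): max(-13, -4) = -4

-4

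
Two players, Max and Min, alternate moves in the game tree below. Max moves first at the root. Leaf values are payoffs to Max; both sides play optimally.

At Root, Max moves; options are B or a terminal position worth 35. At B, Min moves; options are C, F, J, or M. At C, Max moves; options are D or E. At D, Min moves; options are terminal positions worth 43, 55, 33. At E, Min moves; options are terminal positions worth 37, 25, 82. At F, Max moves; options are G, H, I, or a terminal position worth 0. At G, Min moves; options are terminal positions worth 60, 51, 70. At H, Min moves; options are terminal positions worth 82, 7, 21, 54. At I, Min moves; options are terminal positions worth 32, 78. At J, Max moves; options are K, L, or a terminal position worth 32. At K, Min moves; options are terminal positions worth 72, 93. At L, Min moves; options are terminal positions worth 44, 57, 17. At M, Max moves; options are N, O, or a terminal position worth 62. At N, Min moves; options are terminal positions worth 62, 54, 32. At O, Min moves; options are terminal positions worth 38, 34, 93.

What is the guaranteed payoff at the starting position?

35

D (Min): min(43, 55, 33) = 33
E (Min): min(37, 25, 82) = 25
C (Max): max(33, 25) = 33
G (Min): min(60, 51, 70) = 51
H (Min): min(82, 7, 21, 54) = 7
I (Min): min(32, 78) = 32
F (Max): max(51, 7, 32, 0) = 51
K (Min): min(72, 93) = 72
L (Min): min(44, 57, 17) = 17
J (Max): max(72, 17, 32) = 72
N (Min): min(62, 54, 32) = 32
O (Min): min(38, 34, 93) = 34
M (Max): max(32, 34, 62) = 62
B (Min): min(33, 51, 72, 62) = 33
Root (Max): max(33, 35) = 35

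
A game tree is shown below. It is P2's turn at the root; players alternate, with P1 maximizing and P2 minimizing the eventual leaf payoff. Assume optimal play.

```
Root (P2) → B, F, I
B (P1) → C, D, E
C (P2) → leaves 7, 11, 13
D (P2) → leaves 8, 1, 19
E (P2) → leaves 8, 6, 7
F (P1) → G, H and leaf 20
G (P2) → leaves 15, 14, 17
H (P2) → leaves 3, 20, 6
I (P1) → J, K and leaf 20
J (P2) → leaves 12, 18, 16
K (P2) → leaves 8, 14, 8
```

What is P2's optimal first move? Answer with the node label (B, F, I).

C (P2): min(7, 11, 13) = 7
D (P2): min(8, 1, 19) = 1
E (P2): min(8, 6, 7) = 6
B (P1): max(7, 1, 6) = 7
G (P2): min(15, 14, 17) = 14
H (P2): min(3, 20, 6) = 3
F (P1): max(14, 3, 20) = 20
J (P2): min(12, 18, 16) = 12
K (P2): min(8, 14, 8) = 8
I (P1): max(12, 8, 20) = 20
Root (P2): min(7, 20, 20) = 7
P2 picks the child with the lowest value: B (value 7).

B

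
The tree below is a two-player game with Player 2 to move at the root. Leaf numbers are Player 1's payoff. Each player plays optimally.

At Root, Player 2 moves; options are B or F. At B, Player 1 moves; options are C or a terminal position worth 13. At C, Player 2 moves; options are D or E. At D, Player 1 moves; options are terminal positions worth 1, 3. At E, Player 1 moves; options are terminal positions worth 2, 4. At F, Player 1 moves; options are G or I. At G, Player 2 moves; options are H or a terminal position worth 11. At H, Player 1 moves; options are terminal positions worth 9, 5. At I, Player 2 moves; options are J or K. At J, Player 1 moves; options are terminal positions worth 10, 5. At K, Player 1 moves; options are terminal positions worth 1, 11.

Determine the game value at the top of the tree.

10

D (Player 1): max(1, 3) = 3
E (Player 1): max(2, 4) = 4
C (Player 2): min(3, 4) = 3
B (Player 1): max(3, 13) = 13
H (Player 1): max(9, 5) = 9
G (Player 2): min(9, 11) = 9
J (Player 1): max(10, 5) = 10
K (Player 1): max(1, 11) = 11
I (Player 2): min(10, 11) = 10
F (Player 1): max(9, 10) = 10
Root (Player 2): min(13, 10) = 10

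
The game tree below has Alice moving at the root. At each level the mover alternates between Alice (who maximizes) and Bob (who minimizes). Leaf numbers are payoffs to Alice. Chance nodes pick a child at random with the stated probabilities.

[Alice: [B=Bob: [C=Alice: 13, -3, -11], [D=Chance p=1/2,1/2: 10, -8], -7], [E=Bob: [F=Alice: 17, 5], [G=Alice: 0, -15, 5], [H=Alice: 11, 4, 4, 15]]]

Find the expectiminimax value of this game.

C (Alice): max(13, -3, -11) = 13
D (Chance): 1/2·10 + 1/2·-8 = 1
B (Bob): min(13, 1, -7) = -7
F (Alice): max(17, 5) = 17
G (Alice): max(0, -15, 5) = 5
H (Alice): max(11, 4, 4, 15) = 15
E (Bob): min(17, 5, 15) = 5
Root (Alice): max(-7, 5) = 5

5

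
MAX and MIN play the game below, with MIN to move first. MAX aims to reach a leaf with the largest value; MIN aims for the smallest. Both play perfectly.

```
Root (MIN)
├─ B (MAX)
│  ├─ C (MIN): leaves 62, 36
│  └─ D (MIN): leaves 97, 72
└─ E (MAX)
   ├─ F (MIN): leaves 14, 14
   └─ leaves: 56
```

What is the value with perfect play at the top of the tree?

56

C (MIN): min(62, 36) = 36
D (MIN): min(97, 72) = 72
B (MAX): max(36, 72) = 72
F (MIN): min(14, 14) = 14
E (MAX): max(14, 56) = 56
Root (MIN): min(72, 56) = 56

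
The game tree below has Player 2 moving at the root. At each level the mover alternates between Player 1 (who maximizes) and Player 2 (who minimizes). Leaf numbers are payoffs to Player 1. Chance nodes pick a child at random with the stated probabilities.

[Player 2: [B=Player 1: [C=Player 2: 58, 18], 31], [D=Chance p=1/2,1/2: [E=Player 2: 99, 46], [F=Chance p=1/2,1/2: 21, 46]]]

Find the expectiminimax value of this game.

31

C (Player 2): min(58, 18) = 18
B (Player 1): max(18, 31) = 31
E (Player 2): min(99, 46) = 46
F (Chance): 1/2·21 + 1/2·46 = 33.5
D (Chance): 1/2·46 + 1/2·33.5 = 39.75
Root (Player 2): min(31, 39.75) = 31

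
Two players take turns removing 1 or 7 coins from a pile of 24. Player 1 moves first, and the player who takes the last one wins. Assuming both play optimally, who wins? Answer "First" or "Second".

Second

Compute winning (W) and losing (L) positions by backward induction:
i:   0  1  2  3  4  5  6  7  8  9 10 11 12 13 14 15 16 17 18 19 20 21 22 23 24
     L  W  L  W  L  W  L  W  L  W  L  W  L  W  L  W  L  W  L  W  L  W  L  W  L
Position 24 is L, so the second player wins.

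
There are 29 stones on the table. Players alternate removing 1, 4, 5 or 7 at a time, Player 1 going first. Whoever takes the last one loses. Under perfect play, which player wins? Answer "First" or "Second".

First

Positions where the player to move wins (W) vs loses (L):
i:   0  1  2  3  4  5  6  7  8  9 10 11 12 13 14 15 16 17 18 19 20 21 22 23 24 25 26 27 28 29
     W  L  W  L  W  W  W  W  W  L  W  L  W  W  W  W  W  L  W  L  W  W  W  W  W  L  W  L  W  W
Position 29 is W, so the first player wins.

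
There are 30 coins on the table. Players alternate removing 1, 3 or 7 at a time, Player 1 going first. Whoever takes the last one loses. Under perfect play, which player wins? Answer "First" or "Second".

First

Mark each pile size as W (mover wins) or L (mover loses):
i:   0  1  2  3  4  5  6  7  8  9 10 11 12 13 14 15 16 17 18 19 20 21 22 23 24 25 26 27 28 29 30
     W  L  W  L  W  L  W  L  W  L  W  L  W  L  W  L  W  L  W  L  W  L  W  L  W  L  W  L  W  L  W
Position 30 is W, so the first player wins.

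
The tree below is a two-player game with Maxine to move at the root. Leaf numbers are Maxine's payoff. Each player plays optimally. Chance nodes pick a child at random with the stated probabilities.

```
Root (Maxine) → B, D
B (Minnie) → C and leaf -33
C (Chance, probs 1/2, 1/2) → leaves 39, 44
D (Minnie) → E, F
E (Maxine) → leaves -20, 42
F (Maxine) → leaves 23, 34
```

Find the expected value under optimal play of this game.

34

C (Chance): 1/2·39 + 1/2·44 = 41.5
B (Minnie): min(41.5, -33) = -33
E (Maxine): max(-20, 42) = 42
F (Maxine): max(23, 34) = 34
D (Minnie): min(42, 34) = 34
Root (Maxine): max(-33, 34) = 34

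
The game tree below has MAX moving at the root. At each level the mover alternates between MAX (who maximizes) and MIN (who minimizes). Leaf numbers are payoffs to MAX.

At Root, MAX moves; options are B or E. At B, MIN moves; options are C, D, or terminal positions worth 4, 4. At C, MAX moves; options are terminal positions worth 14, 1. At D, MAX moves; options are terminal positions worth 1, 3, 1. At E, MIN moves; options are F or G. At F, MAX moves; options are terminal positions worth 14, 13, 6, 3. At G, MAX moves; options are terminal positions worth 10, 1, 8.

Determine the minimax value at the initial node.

C (MAX): max(14, 1) = 14
D (MAX): max(1, 3, 1) = 3
B (MIN): min(14, 3, 4, 4) = 3
F (MAX): max(14, 13, 6, 3) = 14
G (MAX): max(10, 1, 8) = 10
E (MIN): min(14, 10) = 10
Root (MAX): max(3, 10) = 10

10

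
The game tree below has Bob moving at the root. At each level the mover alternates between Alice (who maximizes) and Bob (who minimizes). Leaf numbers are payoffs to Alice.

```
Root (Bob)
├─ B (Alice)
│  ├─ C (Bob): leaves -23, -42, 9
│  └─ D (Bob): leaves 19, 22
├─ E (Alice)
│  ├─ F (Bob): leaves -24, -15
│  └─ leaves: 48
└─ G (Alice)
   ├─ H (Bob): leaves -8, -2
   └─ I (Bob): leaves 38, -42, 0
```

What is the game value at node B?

19

C: min(-23, -42, 9) = -42
D: min(19, 22) = 19
B: max(-42, 19) = 19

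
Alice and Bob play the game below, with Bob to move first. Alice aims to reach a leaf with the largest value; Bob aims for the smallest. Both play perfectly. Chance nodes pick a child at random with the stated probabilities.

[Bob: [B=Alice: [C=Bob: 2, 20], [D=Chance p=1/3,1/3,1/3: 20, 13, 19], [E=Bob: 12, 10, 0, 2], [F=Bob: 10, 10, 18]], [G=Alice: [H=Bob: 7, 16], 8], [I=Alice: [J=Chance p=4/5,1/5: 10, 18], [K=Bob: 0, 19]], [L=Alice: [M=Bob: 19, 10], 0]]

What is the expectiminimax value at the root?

8

C (Bob): min(2, 20) = 2
D (Chance): 1/3·20 + 1/3·13 + 1/3·19 = 17.33
E (Bob): min(12, 10, 0, 2) = 0
F (Bob): min(10, 10, 18) = 10
B (Alice): max(2, 17.33, 0, 10) = 17.33
H (Bob): min(7, 16) = 7
G (Alice): max(7, 8) = 8
J (Chance): 4/5·10 + 1/5·18 = 11.6
K (Bob): min(0, 19) = 0
I (Alice): max(11.6, 0) = 11.6
M (Bob): min(19, 10) = 10
L (Alice): max(10, 0) = 10
Root (Bob): min(17.33, 8, 11.6, 10) = 8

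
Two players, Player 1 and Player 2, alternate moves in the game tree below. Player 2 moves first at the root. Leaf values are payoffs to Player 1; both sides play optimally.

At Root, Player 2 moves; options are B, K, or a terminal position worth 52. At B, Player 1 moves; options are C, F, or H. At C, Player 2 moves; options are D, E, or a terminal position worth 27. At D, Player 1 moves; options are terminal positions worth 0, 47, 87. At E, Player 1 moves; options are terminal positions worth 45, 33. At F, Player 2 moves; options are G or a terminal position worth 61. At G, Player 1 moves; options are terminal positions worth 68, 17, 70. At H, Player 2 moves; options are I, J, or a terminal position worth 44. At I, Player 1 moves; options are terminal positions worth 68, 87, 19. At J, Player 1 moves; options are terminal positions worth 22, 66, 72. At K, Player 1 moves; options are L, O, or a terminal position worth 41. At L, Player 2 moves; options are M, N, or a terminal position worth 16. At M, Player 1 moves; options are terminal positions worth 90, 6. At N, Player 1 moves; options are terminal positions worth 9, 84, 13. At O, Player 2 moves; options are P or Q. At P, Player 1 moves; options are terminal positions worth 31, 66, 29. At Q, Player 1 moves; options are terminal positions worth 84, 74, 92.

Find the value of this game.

52

D (Player 1): max(0, 47, 87) = 87
E (Player 1): max(45, 33) = 45
C (Player 2): min(87, 45, 27) = 27
G (Player 1): max(68, 17, 70) = 70
F (Player 2): min(70, 61) = 61
I (Player 1): max(68, 87, 19) = 87
J (Player 1): max(22, 66, 72) = 72
H (Player 2): min(87, 72, 44) = 44
B (Player 1): max(27, 61, 44) = 61
M (Player 1): max(90, 6) = 90
N (Player 1): max(9, 84, 13) = 84
L (Player 2): min(90, 84, 16) = 16
P (Player 1): max(31, 66, 29) = 66
Q (Player 1): max(84, 74, 92) = 92
O (Player 2): min(66, 92) = 66
K (Player 1): max(16, 66, 41) = 66
Root (Player 2): min(61, 66, 52) = 52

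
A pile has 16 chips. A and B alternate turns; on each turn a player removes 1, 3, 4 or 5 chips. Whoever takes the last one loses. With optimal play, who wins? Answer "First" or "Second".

First

W/L table (W = player to move can force a win):
i:   0  1  2  3  4  5  6  7  8  9 10 11 12 13 14 15 16
     W  L  W  L  W  W  W  W  W  L  W  L  W  W  W  W  W
Position 16 is W, so the first player wins.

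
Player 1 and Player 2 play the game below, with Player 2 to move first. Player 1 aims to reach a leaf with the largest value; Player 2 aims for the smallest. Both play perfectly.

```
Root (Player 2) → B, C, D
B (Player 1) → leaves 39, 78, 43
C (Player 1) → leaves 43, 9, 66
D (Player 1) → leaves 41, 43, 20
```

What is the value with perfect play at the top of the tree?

B (Player 1): max(39, 78, 43) = 78
C (Player 1): max(43, 9, 66) = 66
D (Player 1): max(41, 43, 20) = 43
Root (Player 2): min(78, 66, 43) = 43

43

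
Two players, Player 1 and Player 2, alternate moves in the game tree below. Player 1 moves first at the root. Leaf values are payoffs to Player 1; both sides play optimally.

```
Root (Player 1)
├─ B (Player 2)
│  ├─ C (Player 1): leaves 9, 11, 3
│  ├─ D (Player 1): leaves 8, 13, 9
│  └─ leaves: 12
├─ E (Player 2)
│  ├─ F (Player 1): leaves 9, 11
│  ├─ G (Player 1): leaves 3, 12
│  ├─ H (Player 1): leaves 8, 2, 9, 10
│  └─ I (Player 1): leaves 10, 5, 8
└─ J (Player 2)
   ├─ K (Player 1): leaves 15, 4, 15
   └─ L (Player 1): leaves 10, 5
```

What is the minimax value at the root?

C (Player 1): max(9, 11, 3) = 11
D (Player 1): max(8, 13, 9) = 13
B (Player 2): min(11, 13, 12) = 11
F (Player 1): max(9, 11) = 11
G (Player 1): max(3, 12) = 12
H (Player 1): max(8, 2, 9, 10) = 10
I (Player 1): max(10, 5, 8) = 10
E (Player 2): min(11, 12, 10, 10) = 10
K (Player 1): max(15, 4, 15) = 15
L (Player 1): max(10, 5) = 10
J (Player 2): min(15, 10) = 10
Root (Player 1): max(11, 10, 10) = 11

11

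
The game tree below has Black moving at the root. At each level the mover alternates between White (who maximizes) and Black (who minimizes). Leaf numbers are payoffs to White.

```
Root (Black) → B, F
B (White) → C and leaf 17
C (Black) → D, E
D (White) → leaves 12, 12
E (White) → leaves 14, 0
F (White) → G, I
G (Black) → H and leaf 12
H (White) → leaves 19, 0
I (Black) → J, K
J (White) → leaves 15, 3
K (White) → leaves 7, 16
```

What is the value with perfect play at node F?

H: max(19, 0) = 19
G: min(19, 12) = 12
J: max(15, 3) = 15
K: max(7, 16) = 16
I: min(15, 16) = 15
F: max(12, 15) = 15

15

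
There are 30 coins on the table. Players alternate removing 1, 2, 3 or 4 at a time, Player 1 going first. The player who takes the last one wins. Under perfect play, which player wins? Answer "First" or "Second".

W/L table (W = player to move can force a win):
i:   0  1  2  3  4  5  6  7  8  9 10 11 12 13 14 15 16 17 18 19 20 21 22 23 24 25 26 27 28 29 30
     L  W  W  W  W  L  W  W  W  W  L  W  W  W  W  L  W  W  W  W  L  W  W  W  W  L  W  W  W  W  L
Position 30 is L, so the second player wins.

Second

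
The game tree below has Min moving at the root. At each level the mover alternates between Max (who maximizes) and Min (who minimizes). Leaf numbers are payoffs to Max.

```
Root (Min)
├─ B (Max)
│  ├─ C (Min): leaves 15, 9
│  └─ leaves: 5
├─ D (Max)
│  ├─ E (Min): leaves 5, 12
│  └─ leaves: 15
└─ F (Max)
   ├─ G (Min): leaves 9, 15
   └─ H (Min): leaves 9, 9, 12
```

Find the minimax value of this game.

9

C (Min): min(15, 9) = 9
B (Max): max(9, 5) = 9
E (Min): min(5, 12) = 5
D (Max): max(5, 15) = 15
G (Min): min(9, 15) = 9
H (Min): min(9, 9, 12) = 9
F (Max): max(9, 9) = 9
Root (Min): min(9, 15, 9) = 9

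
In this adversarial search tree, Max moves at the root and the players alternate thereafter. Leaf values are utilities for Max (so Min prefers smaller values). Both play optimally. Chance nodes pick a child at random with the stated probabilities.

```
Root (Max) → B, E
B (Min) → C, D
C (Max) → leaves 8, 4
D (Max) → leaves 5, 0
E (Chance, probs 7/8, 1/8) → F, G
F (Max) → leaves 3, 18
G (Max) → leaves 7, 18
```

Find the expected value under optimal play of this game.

C (Max): max(8, 4) = 8
D (Max): max(5, 0) = 5
B (Min): min(8, 5) = 5
F (Max): max(3, 18) = 18
G (Max): max(7, 18) = 18
E (Chance): 7/8·18 + 1/8·18 = 18
Root (Max): max(5, 18) = 18

18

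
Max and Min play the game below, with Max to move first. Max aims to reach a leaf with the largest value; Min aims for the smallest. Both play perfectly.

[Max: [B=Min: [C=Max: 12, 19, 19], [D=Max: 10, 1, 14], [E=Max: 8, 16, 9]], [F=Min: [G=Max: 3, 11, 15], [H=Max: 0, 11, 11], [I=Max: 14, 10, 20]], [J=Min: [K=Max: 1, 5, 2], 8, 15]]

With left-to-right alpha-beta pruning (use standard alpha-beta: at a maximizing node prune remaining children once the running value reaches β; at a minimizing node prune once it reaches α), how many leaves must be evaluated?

17

C [α=-∞,β=+∞]: v=19
D [α=-∞,β=19]: v=14
E [α=-∞,β=14]: v=16 after child 2 ≥ β → β-cutoff, skip 1
B [α=-∞,β=+∞]: v=14
G [α=14,β=+∞]: v=15
H [α=14,β=15]: v=11
F [α=14,β=+∞]: v=11 after child 2 ≤ α → α-cutoff, skip 1
K [α=14,β=+∞]: v=5
J [α=14,β=+∞]: v=5 after child 1 ≤ α → α-cutoff, skip 2
Root [α=-∞,β=+∞]: v=14
Leaves evaluated: 17 of 23.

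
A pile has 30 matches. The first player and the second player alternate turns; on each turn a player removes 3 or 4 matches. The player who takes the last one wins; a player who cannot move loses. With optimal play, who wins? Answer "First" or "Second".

Second

Compute winning (W) and losing (L) positions by backward induction:
i:   0  1  2  3  4  5  6  7  8  9 10 11 12 13 14 15 16 17 18 19 20 21 22 23 24 25 26 27 28 29 30
     L  L  L  W  W  W  W  L  L  L  W  W  W  W  L  L  L  W  W  W  W  L  L  L  W  W  W  W  L  L  L
Position 30 is L, so the second player wins.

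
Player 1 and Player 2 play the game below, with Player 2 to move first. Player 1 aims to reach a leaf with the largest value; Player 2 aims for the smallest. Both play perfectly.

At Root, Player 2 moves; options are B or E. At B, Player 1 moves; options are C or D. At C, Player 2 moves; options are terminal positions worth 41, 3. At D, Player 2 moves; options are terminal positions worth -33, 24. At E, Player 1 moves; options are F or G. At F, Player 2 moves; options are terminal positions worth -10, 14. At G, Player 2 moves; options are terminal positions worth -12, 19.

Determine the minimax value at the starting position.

-10

C (Player 2): min(41, 3) = 3
D (Player 2): min(-33, 24) = -33
B (Player 1): max(3, -33) = 3
F (Player 2): min(-10, 14) = -10
G (Player 2): min(-12, 19) = -12
E (Player 1): max(-10, -12) = -10
Root (Player 2): min(3, -10) = -10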